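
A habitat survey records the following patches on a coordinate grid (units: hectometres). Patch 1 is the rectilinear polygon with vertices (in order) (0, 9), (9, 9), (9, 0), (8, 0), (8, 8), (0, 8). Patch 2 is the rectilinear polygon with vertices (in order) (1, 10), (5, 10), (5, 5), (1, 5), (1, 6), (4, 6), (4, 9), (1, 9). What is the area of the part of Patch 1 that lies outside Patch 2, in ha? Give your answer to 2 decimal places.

|Patch 1| = 17, |Patch 1∩Patch 2| = 1.
|Patch 1 ∖ Patch 2| = |Patch 1| − |Patch 1∩Patch 2| = 17 − 1 = 16.00.

16.00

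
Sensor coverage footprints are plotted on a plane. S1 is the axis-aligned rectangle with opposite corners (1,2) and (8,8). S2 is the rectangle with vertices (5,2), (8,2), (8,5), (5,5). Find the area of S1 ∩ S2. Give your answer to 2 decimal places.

9.00

|S1∩S2|: x∈[5,8], y∈[2,5] → 3·3 = 9.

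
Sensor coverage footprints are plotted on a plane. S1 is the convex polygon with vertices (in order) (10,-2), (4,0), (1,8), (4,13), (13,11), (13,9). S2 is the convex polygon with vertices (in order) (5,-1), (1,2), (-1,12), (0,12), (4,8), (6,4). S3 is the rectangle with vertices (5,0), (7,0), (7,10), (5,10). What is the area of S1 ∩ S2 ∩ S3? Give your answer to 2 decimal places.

The intersection is the polygon with vertices (6,4), (5.2,0), (5,0), (5,6).
By the shoelace formula its area is 3.40.

3.40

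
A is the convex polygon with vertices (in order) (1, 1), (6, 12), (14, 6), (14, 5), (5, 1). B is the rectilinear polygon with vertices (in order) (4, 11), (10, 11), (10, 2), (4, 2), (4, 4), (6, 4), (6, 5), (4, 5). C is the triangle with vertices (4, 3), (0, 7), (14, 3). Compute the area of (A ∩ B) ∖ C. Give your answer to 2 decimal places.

|A ∩ B| = 45.0255.
|(A ∩ B) ∩ C| = 9.9444.
|(A ∩ B) ∖ C| = 45.0255 − 9.9444 = 35.08.

35.08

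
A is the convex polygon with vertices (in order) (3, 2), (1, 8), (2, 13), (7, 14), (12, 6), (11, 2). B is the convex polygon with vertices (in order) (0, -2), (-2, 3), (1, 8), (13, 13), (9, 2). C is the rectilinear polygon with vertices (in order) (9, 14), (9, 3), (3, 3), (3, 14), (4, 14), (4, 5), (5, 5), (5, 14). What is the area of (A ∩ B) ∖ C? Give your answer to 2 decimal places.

26.19

|A ∩ B| = 64.164.
|(A ∩ B) ∩ C| = 37.9711.
|(A ∩ B) ∖ C| = 64.164 − 37.9711 = 26.19.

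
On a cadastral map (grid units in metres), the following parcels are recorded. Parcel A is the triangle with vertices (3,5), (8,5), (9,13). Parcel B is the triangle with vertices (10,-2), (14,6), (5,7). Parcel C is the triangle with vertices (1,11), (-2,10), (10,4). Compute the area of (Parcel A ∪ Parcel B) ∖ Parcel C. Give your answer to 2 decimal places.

|Parcel A ∪ Parcel B| = 53.4399.
|(Parcel A ∪ Parcel B) ∩ Parcel C| = 3.8317.
|(Parcel A ∪ Parcel B) ∖ Parcel C| = 53.4399 − 3.8317 = 49.61.

49.61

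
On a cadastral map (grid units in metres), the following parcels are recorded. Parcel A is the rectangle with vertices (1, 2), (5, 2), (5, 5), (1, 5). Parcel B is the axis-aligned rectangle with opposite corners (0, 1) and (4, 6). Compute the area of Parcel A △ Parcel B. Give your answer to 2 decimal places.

14.00

|Parcel A∩Parcel B|: x∈[1,4], y∈[2,5] → 3·3 = 9.
|Parcel A △ Parcel B| = |Parcel A| + |Parcel B| − 2·|Parcel A∩Parcel B| = 12 + 20 − 18 = 14.00.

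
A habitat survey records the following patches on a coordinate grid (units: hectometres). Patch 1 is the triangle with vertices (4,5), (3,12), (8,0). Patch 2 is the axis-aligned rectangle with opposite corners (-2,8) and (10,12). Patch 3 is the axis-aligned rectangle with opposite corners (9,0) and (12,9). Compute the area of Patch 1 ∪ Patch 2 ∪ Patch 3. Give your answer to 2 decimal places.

By inclusion–exclusion:
Individual areas: |Patch 1| = 11.5, |Patch 2| = 48, |Patch 3| = 27.
|Patch 1∩Patch 2| = 2.1905.
|Patch 1∩Patch 3| = 0.
|Patch 2∩Patch 3|: x∈[9,10], y∈[8,9] → 1·1 = 1.
|Patch 1∩Patch 2∩Patch 3| = 0.
|Patch 1 ∪ Patch 2 ∪ Patch 3| = 86.5 − 3.1905 + 0 = 83.31.

83.31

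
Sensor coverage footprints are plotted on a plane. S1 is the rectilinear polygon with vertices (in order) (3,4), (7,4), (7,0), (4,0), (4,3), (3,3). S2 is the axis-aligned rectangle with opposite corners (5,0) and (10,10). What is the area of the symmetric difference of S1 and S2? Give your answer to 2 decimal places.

|S1| = 13, |S2| = 50, |S1∩S2| = 8.
|S1 △ S2| = |S1| + |S2| − 2·|S1∩S2| = 13 + 50 − 16 = 47.00.

47.00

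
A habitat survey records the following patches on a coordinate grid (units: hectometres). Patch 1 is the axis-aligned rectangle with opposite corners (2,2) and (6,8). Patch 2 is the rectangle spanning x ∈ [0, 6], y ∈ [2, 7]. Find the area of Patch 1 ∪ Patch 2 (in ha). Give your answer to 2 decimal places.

By inclusion–exclusion:
Individual areas: |Patch 1| = 24, |Patch 2| = 30.
|Patch 1∩Patch 2|: x∈[2,6], y∈[2,7] → 4·5 = 20.
|Patch 1 ∪ Patch 2| = 54 − 20 = 34.00.

34.00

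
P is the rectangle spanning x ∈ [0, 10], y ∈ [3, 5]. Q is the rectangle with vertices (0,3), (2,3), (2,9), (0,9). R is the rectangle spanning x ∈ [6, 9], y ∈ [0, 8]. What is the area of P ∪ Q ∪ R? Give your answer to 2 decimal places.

46.00

By inclusion–exclusion:
Individual areas: |P| = 20, |Q| = 12, |R| = 24.
|P∩Q|: x∈[0,2], y∈[3,5] → 2·2 = 4.
|P∩R|: x∈[6,9], y∈[3,5] → 3·2 = 6.
|Q∩R| = 0 (no overlap).
|P∩Q∩R| = 0.
|P ∪ Q ∪ R| = 56 − 10 + 0 = 46.00.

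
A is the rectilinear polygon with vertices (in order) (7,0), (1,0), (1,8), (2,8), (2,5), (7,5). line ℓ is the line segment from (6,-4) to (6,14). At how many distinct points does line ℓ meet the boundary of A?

The segment meets the boundary at (6,5), (6,0).

2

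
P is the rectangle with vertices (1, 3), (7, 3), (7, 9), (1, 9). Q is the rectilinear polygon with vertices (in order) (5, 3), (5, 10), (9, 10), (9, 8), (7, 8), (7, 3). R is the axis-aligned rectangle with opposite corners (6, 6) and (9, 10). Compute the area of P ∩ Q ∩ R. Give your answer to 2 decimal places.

The intersection is the polygon with vertices (7,9), (7,8), (7,6), (6,6), (6,9).
By the shoelace formula its area is 3.00.

3.00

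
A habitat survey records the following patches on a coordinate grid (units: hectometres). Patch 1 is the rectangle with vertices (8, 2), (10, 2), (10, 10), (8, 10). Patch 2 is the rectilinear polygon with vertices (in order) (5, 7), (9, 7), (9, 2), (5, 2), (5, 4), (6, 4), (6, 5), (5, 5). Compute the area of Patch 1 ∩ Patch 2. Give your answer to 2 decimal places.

5.00

The intersection is the polygon with vertices (8,7), (9,7), (9,2), (8,2).
By the shoelace formula its area is 5.00.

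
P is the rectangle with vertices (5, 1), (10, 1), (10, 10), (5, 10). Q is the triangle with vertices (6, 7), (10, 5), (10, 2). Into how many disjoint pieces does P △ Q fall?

P △ Q is a single connected region.

1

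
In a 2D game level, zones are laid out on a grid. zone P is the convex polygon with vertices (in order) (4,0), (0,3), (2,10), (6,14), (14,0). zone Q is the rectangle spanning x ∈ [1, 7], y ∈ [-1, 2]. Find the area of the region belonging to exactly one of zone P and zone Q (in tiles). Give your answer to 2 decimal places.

111.67

|zone P| = 111, |zone Q| = 18, |zone P∩zone Q| = 8.6667.
|zone P △ zone Q| = |zone P| + |zone Q| − 2·|zone P∩zone Q| = 111 + 18 − 17.3333 = 111.67.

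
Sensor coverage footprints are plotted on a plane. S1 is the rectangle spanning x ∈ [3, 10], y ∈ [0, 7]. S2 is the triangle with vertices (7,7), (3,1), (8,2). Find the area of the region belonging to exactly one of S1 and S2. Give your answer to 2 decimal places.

|S1| = 49, |S2| = 13, |S1∩S2| = 13.
|S1 △ S2| = |S1| + |S2| − 2·|S1∩S2| = 49 + 13 − 26 = 36.00.

36.00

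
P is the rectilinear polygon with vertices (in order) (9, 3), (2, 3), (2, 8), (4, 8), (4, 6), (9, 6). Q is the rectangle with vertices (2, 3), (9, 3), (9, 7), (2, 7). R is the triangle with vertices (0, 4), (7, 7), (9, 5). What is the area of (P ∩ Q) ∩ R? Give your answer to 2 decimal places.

7.70

The region (P ∩ Q) ∩ R is the polygon with vertices (2,4.857), (4.667,6), (8,6), (9,5), (2,4.222).
By the shoelace formula its area is 7.70.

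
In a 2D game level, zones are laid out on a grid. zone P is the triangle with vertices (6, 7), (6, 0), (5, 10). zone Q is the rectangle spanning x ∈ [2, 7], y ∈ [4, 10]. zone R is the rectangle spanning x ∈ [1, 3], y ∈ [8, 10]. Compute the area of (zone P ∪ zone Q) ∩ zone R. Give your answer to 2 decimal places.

The region (zone P ∪ zone Q) ∩ zone R is the polygon with vertices (2,10), (3,10), (3,8), (2,8).
By the shoelace formula its area is 2.00.

2.00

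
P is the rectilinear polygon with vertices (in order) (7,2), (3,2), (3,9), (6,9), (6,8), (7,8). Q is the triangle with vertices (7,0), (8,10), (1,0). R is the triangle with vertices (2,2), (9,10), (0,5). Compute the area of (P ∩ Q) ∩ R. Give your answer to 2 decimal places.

1.17

The region (P ∩ Q) ∩ R is the polygon with vertices (6.6,8), (7,8), (7,7.714), (4,4.286).
By the shoelace formula its area is 1.17.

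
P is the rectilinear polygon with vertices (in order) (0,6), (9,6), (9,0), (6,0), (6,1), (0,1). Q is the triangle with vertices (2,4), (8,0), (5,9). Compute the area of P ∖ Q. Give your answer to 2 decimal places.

31.20

|P| = 48, |P∩Q| = 16.8.
|P ∖ Q| = |P| − |P∩Q| = 48 − 16.8 = 31.20.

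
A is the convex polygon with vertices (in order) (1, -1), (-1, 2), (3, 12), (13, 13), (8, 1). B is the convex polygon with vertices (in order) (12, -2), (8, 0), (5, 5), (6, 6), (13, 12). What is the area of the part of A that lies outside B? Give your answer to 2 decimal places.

90.93

|A| = 117, |A∩B| = 26.068.
|A ∖ B| = |A| − |A∩B| = 117 − 26.068 = 90.93.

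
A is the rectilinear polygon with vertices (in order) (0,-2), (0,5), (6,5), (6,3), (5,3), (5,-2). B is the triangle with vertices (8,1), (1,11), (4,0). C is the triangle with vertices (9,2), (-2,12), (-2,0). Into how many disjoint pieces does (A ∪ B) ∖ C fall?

(A ∪ B) ∖ C splits into 3 disjoint pieces (area 2.3306, area 0.0409, area 16.6444).

3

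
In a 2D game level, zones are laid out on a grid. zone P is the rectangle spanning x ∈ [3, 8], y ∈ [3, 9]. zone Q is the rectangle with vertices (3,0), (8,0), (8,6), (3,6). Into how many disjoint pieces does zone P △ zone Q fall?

zone P △ zone Q splits into 2 disjoint pieces (area 15, area 15).

2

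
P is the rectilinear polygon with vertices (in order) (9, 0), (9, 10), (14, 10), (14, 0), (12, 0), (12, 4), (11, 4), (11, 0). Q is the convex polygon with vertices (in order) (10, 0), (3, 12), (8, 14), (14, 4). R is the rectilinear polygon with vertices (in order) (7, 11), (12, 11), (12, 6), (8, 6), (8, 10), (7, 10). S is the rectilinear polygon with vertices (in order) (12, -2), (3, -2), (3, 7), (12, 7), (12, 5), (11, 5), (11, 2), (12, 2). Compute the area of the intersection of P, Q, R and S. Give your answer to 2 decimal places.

3.00

The intersection is the polygon with vertices (12,6), (9,6), (9,7), (12,7).
By the shoelace formula its area is 3.00.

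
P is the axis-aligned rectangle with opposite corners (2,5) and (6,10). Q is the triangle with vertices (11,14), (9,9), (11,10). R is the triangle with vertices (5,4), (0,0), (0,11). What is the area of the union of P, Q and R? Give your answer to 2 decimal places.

By inclusion–exclusion:
Individual areas: |P| = 20, |Q| = 4, |R| = 27.5.
|P∩Q| = 0.
|P∩R| = 3.6571.
|Q∩R| = 0.
|P∩Q∩R| = 0.
|P ∪ Q ∪ R| = 51.5 − 3.6571 + 0 = 47.84.

47.84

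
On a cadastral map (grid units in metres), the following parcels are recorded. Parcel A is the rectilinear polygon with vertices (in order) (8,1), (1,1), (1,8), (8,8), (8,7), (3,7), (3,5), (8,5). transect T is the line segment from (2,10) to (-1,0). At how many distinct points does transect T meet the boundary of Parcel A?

2

The segment meets the boundary at (1,6.667), (1.4,8).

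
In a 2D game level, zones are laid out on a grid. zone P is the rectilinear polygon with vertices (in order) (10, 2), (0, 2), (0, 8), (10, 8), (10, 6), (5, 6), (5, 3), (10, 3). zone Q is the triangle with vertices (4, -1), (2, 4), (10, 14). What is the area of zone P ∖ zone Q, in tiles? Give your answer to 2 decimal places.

|zone P| = 45, |zone P∩zone Q| = 15.6.
|zone P ∖ zone Q| = |zone P| − |zone P∩zone Q| = 45 − 15.6 = 29.40.

29.40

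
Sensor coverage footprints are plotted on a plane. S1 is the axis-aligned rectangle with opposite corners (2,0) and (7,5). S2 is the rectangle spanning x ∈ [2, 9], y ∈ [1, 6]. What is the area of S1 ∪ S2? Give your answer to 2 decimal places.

40.00

By inclusion–exclusion:
Individual areas: |S1| = 25, |S2| = 35.
|S1∩S2|: x∈[2,7], y∈[1,5] → 5·4 = 20.
|S1 ∪ S2| = 60 − 20 = 40.00.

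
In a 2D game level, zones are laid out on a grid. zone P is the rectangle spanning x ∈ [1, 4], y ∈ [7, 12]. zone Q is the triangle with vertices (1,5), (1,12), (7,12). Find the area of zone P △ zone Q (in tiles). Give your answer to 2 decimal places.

7.93

|zone P| = 15, |zone Q| = 21, |zone P∩zone Q| = 14.0357.
|zone P △ zone Q| = |zone P| + |zone Q| − 2·|zone P∩zone Q| = 15 + 21 − 28.0714 = 7.93.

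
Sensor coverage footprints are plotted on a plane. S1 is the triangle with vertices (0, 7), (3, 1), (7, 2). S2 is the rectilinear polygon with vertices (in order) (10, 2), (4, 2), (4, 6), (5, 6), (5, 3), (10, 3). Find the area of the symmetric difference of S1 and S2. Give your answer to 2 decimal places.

|S1| = 13.5, |S2| = 9, |S1∩S2| = 3.0857.
|S1 △ S2| = |S1| + |S2| − 2·|S1∩S2| = 13.5 + 9 − 6.1714 = 16.33.

16.33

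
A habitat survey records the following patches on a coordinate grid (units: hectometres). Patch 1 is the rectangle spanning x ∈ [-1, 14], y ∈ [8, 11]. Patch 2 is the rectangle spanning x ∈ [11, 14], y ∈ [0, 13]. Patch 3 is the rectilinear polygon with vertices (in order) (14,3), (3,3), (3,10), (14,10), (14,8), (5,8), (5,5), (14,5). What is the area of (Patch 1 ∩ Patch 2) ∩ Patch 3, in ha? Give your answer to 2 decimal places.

The region (Patch 1 ∩ Patch 2) ∩ Patch 3 is the polygon with vertices (11,8), (11,10), (14,10), (14,8).
By the shoelace formula its area is 6.00.

6.00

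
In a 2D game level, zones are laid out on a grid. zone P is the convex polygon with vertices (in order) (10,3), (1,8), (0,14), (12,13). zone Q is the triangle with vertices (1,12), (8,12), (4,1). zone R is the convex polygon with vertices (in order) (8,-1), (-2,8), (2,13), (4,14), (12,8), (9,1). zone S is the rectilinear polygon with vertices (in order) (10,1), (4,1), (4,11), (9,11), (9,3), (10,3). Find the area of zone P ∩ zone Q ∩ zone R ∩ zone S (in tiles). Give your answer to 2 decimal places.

The intersection is the polygon with vertices (5.613,5.437), (4,6.333), (4,11), (7.636,11).
By the shoelace formula its area is 13.88.

13.88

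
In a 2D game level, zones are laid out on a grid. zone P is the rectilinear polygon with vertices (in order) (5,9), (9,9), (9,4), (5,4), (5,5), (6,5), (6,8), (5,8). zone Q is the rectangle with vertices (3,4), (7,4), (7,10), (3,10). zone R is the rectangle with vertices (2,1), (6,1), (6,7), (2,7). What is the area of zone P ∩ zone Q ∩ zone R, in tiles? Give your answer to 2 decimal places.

1.00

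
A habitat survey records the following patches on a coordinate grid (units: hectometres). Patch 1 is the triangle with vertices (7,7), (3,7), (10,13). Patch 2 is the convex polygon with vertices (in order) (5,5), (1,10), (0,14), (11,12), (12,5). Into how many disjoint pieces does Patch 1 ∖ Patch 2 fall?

Patch 1 ∖ Patch 2 splits into 2 disjoint pieces (area 0.0407, area 0.1687).

2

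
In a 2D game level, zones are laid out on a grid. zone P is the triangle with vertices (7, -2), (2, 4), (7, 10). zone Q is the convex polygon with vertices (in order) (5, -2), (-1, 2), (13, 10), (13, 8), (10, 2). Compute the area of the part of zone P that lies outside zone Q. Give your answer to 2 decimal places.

9.90

|zone P| = 30, |zone P∩zone Q| = 20.0973.
|zone P ∖ zone Q| = |zone P| − |zone P∩zone Q| = 30 − 20.0973 = 9.90.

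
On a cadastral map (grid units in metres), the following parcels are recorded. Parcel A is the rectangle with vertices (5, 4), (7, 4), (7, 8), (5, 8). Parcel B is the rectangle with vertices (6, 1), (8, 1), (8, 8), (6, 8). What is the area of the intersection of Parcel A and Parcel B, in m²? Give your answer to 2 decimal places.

|Parcel A∩Parcel B|: x∈[6,7], y∈[4,8] → 1·4 = 4.

4.00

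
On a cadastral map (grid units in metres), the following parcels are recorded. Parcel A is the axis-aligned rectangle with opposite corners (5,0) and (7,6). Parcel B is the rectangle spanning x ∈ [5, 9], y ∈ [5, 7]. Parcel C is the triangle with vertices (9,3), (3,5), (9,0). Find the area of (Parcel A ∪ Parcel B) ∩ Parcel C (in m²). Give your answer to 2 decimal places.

3.00

The region (Parcel A ∪ Parcel B) ∩ Parcel C is the polygon with vertices (5,4.333), (7,3.667), (7,1.667), (5,3.333).
By the shoelace formula its area is 3.00.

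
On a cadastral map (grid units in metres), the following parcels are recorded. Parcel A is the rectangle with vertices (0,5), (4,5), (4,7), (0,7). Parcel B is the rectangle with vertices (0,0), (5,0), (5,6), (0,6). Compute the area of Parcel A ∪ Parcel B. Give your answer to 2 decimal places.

By inclusion–exclusion:
Individual areas: |Parcel A| = 8, |Parcel B| = 30.
|Parcel A∩Parcel B|: x∈[0,4], y∈[5,6] → 4·1 = 4.
|Parcel A ∪ Parcel B| = 38 − 4 = 34.00.

34.00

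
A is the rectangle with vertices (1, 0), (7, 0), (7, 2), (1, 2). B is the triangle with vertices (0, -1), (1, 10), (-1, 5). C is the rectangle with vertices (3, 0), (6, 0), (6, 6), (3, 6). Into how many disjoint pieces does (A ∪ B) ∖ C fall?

(A ∪ B) ∖ C splits into 3 disjoint pieces (area 4, area 2, area 8.5).

3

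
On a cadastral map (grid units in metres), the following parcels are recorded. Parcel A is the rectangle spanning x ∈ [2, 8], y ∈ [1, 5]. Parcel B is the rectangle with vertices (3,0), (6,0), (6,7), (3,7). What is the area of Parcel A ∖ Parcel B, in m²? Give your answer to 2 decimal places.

12.00

|Parcel A∩Parcel B|: x∈[3,6], y∈[1,5] → 3·4 = 12.
|Parcel A| = 24.
|Parcel A ∖ Parcel B| = |Parcel A| − |Parcel A∩Parcel B| = 24 − 12 = 12.00.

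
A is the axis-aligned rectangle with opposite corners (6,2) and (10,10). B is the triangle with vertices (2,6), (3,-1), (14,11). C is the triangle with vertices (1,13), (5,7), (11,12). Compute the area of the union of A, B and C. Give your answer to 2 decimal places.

85.41

By inclusion–exclusion:
Individual areas: |A| = 32, |B| = 44.5, |C| = 28.
|A∩B| = 16.1818.
|A∩C| = 2.8167.
|B∩C| = 0.0913.
|A∩B∩C| = 0.
|A ∪ B ∪ C| = 104.5 − 19.0898 + 0 = 85.41.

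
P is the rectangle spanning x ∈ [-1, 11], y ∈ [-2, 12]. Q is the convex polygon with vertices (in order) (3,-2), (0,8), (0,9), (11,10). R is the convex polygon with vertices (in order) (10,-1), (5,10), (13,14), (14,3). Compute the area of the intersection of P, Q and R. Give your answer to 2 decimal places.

The intersection is the polygon with vertices (11,10), (7.432,4.649), (5.238,9.476).
By the shoelace formula its area is 14.48.

14.48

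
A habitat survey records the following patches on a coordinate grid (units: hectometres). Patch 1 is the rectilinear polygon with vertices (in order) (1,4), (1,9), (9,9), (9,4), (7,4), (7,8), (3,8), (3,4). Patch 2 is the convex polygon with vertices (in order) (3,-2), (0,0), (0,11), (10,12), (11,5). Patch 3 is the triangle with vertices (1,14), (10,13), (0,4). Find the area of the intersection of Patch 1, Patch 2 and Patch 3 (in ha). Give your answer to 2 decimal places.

The intersection is the polygon with vertices (5.556,9), (4.444,8), (3,8), (3,6.7), (1,4.9), (1,9).
By the shoelace formula its area is 8.40.

8.40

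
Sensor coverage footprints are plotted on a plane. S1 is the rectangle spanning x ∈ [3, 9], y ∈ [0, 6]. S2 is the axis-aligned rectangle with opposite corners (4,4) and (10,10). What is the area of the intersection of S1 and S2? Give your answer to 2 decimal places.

10.00

|S1∩S2|: x∈[4,9], y∈[4,6] → 5·2 = 10.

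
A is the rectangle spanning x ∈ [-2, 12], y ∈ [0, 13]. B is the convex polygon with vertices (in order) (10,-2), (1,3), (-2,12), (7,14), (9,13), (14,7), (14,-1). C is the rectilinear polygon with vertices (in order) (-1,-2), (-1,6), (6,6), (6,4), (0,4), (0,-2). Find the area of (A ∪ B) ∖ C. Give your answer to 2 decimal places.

193.25

|A ∪ B| = 211.25.
|(A ∪ B) ∩ C| = 18.
|(A ∪ B) ∖ C| = 211.25 − 18 = 193.25.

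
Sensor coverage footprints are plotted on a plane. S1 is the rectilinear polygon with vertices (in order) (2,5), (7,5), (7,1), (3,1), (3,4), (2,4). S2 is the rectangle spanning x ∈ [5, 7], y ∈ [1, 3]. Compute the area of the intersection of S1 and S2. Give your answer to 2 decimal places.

4.00

The intersection is the polygon with vertices (7,1), (5,1), (5,3), (7,3).
By the shoelace formula its area is 4.00.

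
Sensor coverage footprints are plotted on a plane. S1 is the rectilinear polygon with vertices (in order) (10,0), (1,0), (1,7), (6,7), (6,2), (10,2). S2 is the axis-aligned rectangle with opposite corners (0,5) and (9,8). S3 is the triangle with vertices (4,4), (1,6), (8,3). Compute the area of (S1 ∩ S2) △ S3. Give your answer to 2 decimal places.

|S1 ∩ S2| = 10.
|(S1 ∩ S2) ∩ S3| = 0.4167.
|(S1 ∩ S2) △ S3| = 10 + 2.5 − 0.8333 = 11.67.

11.67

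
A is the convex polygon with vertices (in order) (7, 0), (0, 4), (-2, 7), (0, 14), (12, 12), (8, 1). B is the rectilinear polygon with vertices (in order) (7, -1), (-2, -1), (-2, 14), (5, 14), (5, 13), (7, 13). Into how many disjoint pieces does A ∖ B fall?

A ∖ B splits into 2 disjoint pieces (area 0.0833, area 35.5833).

2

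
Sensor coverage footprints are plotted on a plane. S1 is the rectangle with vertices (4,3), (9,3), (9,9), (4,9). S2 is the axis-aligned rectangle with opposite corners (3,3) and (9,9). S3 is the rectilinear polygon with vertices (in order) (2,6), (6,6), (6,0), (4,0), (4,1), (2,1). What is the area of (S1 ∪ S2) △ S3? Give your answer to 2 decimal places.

|S1 ∪ S2| = 36.
|(S1 ∪ S2) ∩ S3| = 9.
|(S1 ∪ S2) △ S3| = 36 + 22 − 18 = 40.00.

40.00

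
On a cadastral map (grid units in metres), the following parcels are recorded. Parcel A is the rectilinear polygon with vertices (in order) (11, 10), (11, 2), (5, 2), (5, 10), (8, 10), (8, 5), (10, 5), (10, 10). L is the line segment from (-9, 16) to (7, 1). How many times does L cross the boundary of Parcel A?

The segment meets the boundary at (5,2.875), (5.933,2).

2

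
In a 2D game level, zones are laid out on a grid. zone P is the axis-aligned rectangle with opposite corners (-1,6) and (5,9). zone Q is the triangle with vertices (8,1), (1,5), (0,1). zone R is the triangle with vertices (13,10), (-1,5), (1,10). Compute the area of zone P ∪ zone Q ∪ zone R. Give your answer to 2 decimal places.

50.83

By inclusion–exclusion:
Individual areas: |zone P| = 18, |zone Q| = 16, |zone R| = 30.
|zone P∩zone Q| = 0.
|zone P∩zone R| = 13.1714.
|zone Q∩zone R| = 0.
|zone P∩zone Q∩zone R| = 0.
|zone P ∪ zone Q ∪ zone R| = 64 − 13.1714 + 0 = 50.83.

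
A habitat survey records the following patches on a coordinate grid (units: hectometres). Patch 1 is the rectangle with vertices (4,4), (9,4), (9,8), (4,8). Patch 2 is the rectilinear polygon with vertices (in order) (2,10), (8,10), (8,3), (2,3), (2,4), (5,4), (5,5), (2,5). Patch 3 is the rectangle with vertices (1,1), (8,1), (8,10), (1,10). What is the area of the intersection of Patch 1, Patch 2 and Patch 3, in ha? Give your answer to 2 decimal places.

15.00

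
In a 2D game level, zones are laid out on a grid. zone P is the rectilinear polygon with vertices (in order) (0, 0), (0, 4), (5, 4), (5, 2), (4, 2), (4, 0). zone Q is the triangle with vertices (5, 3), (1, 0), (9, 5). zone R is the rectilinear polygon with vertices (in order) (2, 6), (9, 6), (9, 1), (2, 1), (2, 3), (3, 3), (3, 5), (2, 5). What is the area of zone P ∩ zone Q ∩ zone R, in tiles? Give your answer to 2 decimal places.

0.85

The intersection is the polygon with vertices (4.2,2), (4,2), (4,1.875), (2.6,1), (2.333,1), (5,3), (5,2.5).
By the shoelace formula its area is 0.85.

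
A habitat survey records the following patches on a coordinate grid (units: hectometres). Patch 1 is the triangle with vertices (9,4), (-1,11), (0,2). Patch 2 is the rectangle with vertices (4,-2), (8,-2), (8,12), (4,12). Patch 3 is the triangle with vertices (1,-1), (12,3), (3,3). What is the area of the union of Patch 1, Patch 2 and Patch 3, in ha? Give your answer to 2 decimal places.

By inclusion–exclusion:
Individual areas: |Patch 1| = 41.5, |Patch 2| = 56, |Patch 3| = 18.
|Patch 1∩Patch 2| = 11.0667.
|Patch 1∩Patch 3| = 0.2812.
|Patch 2∩Patch 3| = 8.7273.
|Patch 1∩Patch 2∩Patch 3| = 0.0278.
|Patch 1 ∪ Patch 2 ∪ Patch 3| = 115.5 − 20.0752 + 0.0278 = 95.45.

95.45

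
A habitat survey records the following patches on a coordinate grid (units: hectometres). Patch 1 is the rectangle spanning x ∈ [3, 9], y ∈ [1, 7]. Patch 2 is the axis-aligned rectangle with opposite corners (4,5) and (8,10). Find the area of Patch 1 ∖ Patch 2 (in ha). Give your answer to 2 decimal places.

|Patch 1∩Patch 2|: x∈[4,8], y∈[5,7] → 4·2 = 8.
|Patch 1| = 36.
|Patch 1 ∖ Patch 2| = |Patch 1| − |Patch 1∩Patch 2| = 36 − 8 = 28.00.

28.00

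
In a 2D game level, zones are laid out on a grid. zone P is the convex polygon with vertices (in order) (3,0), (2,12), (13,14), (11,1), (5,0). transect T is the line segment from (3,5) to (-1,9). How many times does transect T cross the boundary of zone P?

The segment meets the boundary at (2.545,5.455).

1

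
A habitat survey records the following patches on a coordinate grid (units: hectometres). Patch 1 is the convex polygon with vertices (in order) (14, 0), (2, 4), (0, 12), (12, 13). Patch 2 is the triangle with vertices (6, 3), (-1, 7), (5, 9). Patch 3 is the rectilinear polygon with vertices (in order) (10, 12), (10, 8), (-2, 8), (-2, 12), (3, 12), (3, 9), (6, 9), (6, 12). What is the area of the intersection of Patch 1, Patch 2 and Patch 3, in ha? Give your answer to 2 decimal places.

1.58

The intersection is the polygon with vertices (5,9), (5.167,8), (2,8).
By the shoelace formula its area is 1.58.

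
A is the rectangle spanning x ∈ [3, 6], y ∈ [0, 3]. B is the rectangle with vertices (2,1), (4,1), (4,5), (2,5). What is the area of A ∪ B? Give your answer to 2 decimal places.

By inclusion–exclusion:
Individual areas: |A| = 9, |B| = 8.
|A∩B|: x∈[3,4], y∈[1,3] → 1·2 = 2.
|A ∪ B| = 17 − 2 = 15.00.

15.00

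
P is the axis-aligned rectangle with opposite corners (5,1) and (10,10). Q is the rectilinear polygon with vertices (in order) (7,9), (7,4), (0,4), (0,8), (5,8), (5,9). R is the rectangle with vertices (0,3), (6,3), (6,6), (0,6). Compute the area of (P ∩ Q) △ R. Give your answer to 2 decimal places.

|P ∩ Q| = 10.
|(P ∩ Q) ∩ R| = 2.
|(P ∩ Q) △ R| = 10 + 18 − 4 = 24.00.

24.00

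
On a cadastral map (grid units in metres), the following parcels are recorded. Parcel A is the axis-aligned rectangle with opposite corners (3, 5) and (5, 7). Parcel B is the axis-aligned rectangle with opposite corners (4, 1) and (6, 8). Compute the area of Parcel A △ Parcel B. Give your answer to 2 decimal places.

|Parcel A∩Parcel B|: x∈[4,5], y∈[5,7] → 1·2 = 2.
|Parcel A △ Parcel B| = |Parcel A| + |Parcel B| − 2·|Parcel A∩Parcel B| = 4 + 14 − 4 = 14.00.

14.00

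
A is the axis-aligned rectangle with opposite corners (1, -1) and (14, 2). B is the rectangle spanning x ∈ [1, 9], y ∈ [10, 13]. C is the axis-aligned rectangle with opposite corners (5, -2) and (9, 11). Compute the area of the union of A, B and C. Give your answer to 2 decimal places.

99.00

By inclusion–exclusion:
Individual areas: |A| = 39, |B| = 24, |C| = 52.
|A∩B| = 0 (no overlap).
|A∩C|: x∈[5,9], y∈[-1,2] → 4·3 = 12.
|B∩C|: x∈[5,9], y∈[10,11] → 4·1 = 4.
|A∩B∩C| = 0.
|A ∪ B ∪ C| = 115 − 16 + 0 = 99.00.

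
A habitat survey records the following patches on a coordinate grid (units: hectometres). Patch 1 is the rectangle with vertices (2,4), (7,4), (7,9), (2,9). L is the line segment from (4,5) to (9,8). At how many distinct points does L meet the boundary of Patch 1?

The segment meets the boundary at (7,6.8).

1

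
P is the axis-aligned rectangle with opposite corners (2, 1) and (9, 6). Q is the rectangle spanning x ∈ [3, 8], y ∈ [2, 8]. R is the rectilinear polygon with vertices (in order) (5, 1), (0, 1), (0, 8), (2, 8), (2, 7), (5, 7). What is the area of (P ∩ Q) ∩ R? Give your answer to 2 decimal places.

The region (P ∩ Q) ∩ R is the polygon with vertices (3,2), (3,6), (5,6), (5,2).
By the shoelace formula its area is 8.00.

8.00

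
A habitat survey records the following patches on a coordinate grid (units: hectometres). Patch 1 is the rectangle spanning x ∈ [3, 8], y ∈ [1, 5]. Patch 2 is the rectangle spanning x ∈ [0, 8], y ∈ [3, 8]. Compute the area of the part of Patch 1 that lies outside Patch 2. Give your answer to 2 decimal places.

10.00

|Patch 1∩Patch 2|: x∈[3,8], y∈[3,5] → 5·2 = 10.
|Patch 1| = 20.
|Patch 1 ∖ Patch 2| = |Patch 1| − |Patch 1∩Patch 2| = 20 − 10 = 10.00.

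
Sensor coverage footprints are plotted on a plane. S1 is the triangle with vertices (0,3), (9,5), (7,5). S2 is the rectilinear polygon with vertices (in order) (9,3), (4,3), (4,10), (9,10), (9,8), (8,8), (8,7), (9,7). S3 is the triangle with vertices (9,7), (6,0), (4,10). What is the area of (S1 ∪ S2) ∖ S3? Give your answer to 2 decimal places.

15.64

|S1 ∪ S2| = 34.5079.
|(S1 ∪ S2) ∩ S3| = 18.8714.
|(S1 ∪ S2) ∖ S3| = 34.5079 − 18.8714 = 15.64.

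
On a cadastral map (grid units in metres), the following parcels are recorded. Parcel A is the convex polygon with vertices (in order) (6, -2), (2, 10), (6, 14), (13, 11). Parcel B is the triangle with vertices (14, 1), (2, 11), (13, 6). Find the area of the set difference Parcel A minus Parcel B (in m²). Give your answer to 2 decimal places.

|Parcel A| = 88, |Parcel A∩Parcel B| = 12.6372.
|Parcel A ∖ Parcel B| = |Parcel A| − |Parcel A∩Parcel B| = 88 − 12.6372 = 75.36.

75.36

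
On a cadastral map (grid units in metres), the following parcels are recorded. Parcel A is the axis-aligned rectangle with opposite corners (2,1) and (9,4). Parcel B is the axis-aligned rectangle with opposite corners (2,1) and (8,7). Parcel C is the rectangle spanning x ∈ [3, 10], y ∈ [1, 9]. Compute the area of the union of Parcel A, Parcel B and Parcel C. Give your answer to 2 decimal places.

By inclusion–exclusion:
Individual areas: |Parcel A| = 21, |Parcel B| = 36, |Parcel C| = 56.
|Parcel A∩Parcel B|: x∈[2,8], y∈[1,4] → 6·3 = 18.
|Parcel A∩Parcel C|: x∈[3,9], y∈[1,4] → 6·3 = 18.
|Parcel B∩Parcel C|: x∈[3,8], y∈[1,7] → 5·6 = 30.
|Parcel A∩Parcel B∩Parcel C| = 15.
|Parcel A ∪ Parcel B ∪ Parcel C| = 113 − 66 + 15 = 62.00.

62.00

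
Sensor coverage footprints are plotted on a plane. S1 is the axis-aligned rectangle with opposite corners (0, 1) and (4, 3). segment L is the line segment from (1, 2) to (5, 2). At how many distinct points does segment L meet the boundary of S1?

The segment meets the boundary at (4,2).

1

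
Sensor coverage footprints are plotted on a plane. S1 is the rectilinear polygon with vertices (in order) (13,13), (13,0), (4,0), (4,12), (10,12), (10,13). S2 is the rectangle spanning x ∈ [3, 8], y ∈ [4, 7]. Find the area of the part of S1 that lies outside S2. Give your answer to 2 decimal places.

99.00

|S1| = 111, |S1∩S2| = 12.
|S1 ∖ S2| = |S1| − |S1∩S2| = 111 − 12 = 99.00.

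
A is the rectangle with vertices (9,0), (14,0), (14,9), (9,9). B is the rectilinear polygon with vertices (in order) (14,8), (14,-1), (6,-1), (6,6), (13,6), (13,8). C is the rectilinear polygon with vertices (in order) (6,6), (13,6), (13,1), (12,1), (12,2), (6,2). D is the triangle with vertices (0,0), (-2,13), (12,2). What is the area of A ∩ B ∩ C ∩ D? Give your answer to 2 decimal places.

3.54

The intersection is the polygon with vertices (9,2), (9,4.357), (12,2).
By the shoelace formula its area is 3.54.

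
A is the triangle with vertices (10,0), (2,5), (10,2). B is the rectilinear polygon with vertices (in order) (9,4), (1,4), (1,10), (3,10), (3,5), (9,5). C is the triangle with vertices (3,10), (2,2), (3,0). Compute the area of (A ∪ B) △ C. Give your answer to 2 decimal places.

|A ∪ B| = 25.4667.
|(A ∪ B) ∩ C| = 2.25.
|(A ∪ B) △ C| = 25.4667 + 5 − 4.5 = 25.97.

25.97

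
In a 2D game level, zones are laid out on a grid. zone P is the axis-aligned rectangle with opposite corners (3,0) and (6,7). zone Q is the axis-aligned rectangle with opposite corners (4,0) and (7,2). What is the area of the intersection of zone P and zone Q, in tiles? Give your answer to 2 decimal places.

|zone P∩zone Q|: x∈[4,6], y∈[0,2] → 2·2 = 4.

4.00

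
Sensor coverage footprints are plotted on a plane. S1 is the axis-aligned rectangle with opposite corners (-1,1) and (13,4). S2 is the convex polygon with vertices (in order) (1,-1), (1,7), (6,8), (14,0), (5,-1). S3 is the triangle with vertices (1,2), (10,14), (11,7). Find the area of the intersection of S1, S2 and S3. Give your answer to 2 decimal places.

The intersection is the polygon with vertices (5,4), (1,2), (2.5,4).
By the shoelace formula its area is 2.50.

2.50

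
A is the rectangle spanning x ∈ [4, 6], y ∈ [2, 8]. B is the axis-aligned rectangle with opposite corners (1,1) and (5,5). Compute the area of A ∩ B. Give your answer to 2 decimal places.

3.00

|A∩B|: x∈[4,5], y∈[2,5] → 1·3 = 3.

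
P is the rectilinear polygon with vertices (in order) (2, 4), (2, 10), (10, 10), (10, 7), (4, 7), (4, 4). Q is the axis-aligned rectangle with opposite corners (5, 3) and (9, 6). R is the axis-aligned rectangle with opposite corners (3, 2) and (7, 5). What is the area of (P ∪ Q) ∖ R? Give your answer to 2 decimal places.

|P ∪ Q| = 42.
|(P ∪ Q) ∩ R| = 5.
|(P ∪ Q) ∖ R| = 42 − 5 = 37.00.

37.00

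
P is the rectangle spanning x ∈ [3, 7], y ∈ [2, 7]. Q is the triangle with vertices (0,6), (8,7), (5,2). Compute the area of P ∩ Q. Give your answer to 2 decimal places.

13.57

The intersection is the polygon with vertices (7,5.333), (5,2), (3,3.6), (3,6.375), (7,6.875).
By the shoelace formula its area is 13.57.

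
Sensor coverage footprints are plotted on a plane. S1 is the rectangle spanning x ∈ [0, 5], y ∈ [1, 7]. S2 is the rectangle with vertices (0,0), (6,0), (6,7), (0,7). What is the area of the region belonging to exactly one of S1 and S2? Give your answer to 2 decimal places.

12.00

|S1∩S2|: x∈[0,5], y∈[1,7] → 5·6 = 30.
|S1 △ S2| = |S1| + |S2| − 2·|S1∩S2| = 30 + 42 − 60 = 12.00.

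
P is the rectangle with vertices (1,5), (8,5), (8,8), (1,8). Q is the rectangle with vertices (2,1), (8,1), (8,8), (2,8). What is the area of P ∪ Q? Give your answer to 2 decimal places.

45.00

By inclusion–exclusion:
Individual areas: |P| = 21, |Q| = 42.
|P∩Q|: x∈[2,8], y∈[5,8] → 6·3 = 18.
|P ∪ Q| = 63 − 18 = 45.00.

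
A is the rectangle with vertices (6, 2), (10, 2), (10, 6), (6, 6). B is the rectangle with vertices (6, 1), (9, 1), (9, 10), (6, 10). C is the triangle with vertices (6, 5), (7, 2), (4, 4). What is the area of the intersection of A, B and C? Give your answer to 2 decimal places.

1.17

The intersection is the polygon with vertices (6,5), (7,2), (6,2.667).
By the shoelace formula its area is 1.17.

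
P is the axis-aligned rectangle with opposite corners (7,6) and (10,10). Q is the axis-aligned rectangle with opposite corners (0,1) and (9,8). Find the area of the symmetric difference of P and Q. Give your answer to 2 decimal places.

67.00

|P∩Q|: x∈[7,9], y∈[6,8] → 2·2 = 4.
|P △ Q| = |P| + |Q| − 2·|P∩Q| = 12 + 63 − 8 = 67.00.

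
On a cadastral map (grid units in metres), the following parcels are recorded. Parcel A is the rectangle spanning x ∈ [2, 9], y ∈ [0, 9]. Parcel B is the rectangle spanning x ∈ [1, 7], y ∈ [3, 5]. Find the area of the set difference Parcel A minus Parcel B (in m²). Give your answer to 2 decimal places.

53.00

|Parcel A∩Parcel B|: x∈[2,7], y∈[3,5] → 5·2 = 10.
|Parcel A| = 63.
|Parcel A ∖ Parcel B| = |Parcel A| − |Parcel A∩Parcel B| = 63 − 10 = 53.00.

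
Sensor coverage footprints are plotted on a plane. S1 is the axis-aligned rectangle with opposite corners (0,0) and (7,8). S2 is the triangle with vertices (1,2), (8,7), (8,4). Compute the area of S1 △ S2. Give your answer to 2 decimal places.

51.07

|S1| = 56, |S2| = 10.5, |S1∩S2| = 7.7143.
|S1 △ S2| = |S1| + |S2| − 2·|S1∩S2| = 56 + 10.5 − 15.4286 = 51.07.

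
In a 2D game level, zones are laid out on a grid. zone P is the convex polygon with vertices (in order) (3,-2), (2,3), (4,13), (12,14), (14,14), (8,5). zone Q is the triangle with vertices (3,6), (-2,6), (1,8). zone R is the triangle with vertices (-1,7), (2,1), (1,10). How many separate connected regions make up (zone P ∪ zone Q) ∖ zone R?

(zone P ∪ zone Q) ∖ zone R splits into 2 disjoint pieces (area 88.2944, area 0.5625).

2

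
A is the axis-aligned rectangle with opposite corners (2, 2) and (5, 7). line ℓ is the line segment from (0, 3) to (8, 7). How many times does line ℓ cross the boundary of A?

The segment meets the boundary at (5,5.5), (2,4).

2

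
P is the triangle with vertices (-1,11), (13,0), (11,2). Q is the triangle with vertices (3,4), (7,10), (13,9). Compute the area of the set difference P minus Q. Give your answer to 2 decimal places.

2.69

|P| = 3, |P∩Q| = 0.3132.
|P ∖ Q| = |P| − |P∩Q| = 3 − 0.3132 = 2.69.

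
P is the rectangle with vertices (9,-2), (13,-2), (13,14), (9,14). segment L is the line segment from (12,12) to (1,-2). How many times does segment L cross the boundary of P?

The segment meets the boundary at (9,8.182).

1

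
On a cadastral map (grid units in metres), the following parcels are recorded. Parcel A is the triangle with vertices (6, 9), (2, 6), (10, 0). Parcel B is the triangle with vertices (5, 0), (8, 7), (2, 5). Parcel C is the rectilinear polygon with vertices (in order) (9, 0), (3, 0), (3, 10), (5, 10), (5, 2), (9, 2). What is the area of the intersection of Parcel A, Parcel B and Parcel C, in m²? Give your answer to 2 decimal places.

The intersection is the polygon with vertices (5,6), (5,3.75), (3,5.25), (3,5.333).
By the shoelace formula its area is 2.33.

2.33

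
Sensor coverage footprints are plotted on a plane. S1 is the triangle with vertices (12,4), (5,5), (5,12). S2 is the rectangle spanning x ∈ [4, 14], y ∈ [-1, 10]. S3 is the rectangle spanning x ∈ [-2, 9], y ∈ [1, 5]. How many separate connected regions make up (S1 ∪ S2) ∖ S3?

(S1 ∪ S2) ∖ S3 is a single connected region.

1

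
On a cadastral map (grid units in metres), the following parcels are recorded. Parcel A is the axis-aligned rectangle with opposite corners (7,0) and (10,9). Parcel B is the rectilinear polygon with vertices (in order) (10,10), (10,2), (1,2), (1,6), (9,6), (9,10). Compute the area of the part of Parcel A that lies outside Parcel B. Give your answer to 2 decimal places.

12.00

|Parcel A| = 27, |Parcel A∩Parcel B| = 15.
|Parcel A ∖ Parcel B| = |Parcel A| − |Parcel A∩Parcel B| = 27 − 15 = 12.00.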